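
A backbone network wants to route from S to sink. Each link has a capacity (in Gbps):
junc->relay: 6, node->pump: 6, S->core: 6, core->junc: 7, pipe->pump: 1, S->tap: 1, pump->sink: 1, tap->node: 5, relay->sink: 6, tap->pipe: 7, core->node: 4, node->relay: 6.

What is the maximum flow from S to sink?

Augment S->core->junc->relay->sink: bottleneck 6. Total 6.
Augment S->tap->node->pump->sink: bottleneck 1. Total 7.
No augmenting path remains in the residual graph.

7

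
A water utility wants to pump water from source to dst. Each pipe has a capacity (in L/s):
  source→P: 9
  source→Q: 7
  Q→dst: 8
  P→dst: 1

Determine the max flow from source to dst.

8

Augment source→P→dst: bottleneck 1. Total 1.
Augment source→Q→dst: bottleneck 7. Total 8.
No augmenting path remains in the residual graph.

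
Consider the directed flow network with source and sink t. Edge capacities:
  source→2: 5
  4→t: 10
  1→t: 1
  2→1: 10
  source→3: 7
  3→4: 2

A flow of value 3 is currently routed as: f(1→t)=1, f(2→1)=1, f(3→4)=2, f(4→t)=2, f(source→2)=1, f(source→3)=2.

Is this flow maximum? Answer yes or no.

Yes

Residual reachable from source: {1, 2, 3, source}; t is not reachable.
Saturated cut: 3→4, 1→t with total capacity 3 = current flow value. Flow is maximum.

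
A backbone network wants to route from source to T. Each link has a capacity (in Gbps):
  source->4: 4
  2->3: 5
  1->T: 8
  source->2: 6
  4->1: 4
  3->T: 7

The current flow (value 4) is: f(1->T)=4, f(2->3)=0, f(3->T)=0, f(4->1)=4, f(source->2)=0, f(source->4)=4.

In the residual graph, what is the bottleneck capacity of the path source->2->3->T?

Residual capacities along the path: source->2: 6, 2->3: 5, 3->T: 7.
Minimum is 5.

5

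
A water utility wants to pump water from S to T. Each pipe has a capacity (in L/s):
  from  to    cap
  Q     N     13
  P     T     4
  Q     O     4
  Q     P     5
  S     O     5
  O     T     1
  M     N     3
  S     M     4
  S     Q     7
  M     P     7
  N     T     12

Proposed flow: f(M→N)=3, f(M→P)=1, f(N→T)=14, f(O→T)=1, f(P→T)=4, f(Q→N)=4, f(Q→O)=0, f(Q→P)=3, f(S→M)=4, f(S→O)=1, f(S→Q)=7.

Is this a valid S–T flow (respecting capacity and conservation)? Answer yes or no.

No

Capacity violated on N→T: flow 14 > capacity 12.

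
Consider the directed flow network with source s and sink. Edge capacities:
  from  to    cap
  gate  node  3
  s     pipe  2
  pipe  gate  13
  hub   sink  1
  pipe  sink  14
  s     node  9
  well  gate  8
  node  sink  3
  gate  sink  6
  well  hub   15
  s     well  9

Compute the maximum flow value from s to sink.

Augment s->pipe->sink: bottleneck 2. Total 2.
Augment s->node->sink: bottleneck 3. Total 5.
Augment s->well->gate->sink: bottleneck 6. Total 11.
Augment s->well->hub->sink: bottleneck 1. Total 12.
No augmenting path remains in the residual graph.

12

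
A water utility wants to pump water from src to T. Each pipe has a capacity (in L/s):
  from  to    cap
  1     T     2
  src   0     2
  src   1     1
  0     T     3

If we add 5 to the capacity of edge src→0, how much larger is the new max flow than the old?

Original max flow = 3.
After raising cap(src→0), augmenting paths through that edge carry 1 more unit.
New max flow = 4. Increase = 1.

1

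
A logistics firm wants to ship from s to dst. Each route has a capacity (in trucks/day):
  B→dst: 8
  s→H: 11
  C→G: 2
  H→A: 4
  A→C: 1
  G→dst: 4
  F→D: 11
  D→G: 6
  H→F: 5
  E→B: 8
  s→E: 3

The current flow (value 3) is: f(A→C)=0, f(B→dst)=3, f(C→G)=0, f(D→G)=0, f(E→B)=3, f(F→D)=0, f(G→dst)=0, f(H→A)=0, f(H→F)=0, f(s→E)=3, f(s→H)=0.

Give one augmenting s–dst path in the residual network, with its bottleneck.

Residual along s→H→A→C→G→dst: s→H: 11, H→A: 4, A→C: 1, C→G: 2, G→dst: 4.
Bottleneck = min = 1.

s→H→A→C→G→dst, bottleneck 1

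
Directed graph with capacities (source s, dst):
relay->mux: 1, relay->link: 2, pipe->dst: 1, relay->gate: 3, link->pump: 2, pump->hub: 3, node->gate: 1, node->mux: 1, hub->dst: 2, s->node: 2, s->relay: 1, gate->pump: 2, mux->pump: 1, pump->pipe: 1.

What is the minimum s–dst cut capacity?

3

Max flow = 3 (via 3 augmenting paths).
In the residual at optimum, the set reachable from s is {s}.
Cut edges: s->node (cap 2), s->relay (cap 1). Sum = 3.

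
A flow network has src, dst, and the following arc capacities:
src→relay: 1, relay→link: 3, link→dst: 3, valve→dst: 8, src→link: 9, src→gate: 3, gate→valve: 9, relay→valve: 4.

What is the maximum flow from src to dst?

Augment src→link→dst: bottleneck 3. Total 3.
Augment src→gate→valve→dst: bottleneck 3. Total 6.
Augment src→relay→valve→dst: bottleneck 1. Total 7.
No augmenting path remains in the residual graph.

7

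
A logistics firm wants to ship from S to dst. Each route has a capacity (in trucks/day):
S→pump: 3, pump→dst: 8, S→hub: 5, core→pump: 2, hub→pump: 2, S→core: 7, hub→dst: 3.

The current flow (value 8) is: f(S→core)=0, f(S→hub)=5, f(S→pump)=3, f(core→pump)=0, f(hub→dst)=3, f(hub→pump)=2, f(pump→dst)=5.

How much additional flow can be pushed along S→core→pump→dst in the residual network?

Residual capacities along the path: S→core: 7, core→pump: 2, pump→dst: 3.
Minimum is 2.

2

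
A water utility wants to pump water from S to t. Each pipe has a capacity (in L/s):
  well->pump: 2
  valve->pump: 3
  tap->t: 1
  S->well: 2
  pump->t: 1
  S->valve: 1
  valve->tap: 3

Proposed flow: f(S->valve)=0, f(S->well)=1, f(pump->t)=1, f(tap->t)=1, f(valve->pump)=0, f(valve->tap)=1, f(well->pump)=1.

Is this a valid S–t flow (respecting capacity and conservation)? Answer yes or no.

No

Conservation fails at valve: inflow 0 ≠ outflow 1.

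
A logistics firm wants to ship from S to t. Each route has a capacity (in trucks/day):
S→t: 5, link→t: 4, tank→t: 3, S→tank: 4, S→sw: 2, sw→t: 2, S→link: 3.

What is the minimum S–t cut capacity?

Max flow = 13 (via 4 augmenting paths).
In the residual at optimum, the set reachable from S is {S, tank}.
Cut edges: S→link (cap 3), S→sw (cap 2), S→t (cap 5), tank→t (cap 3). Sum = 13.

13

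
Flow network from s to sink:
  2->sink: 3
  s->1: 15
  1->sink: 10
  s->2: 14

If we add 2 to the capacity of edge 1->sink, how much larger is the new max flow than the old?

Original max flow = 13.
After raising cap(1->sink), augmenting paths through that edge carry 2 more units.
New max flow = 15. Increase = 2.

2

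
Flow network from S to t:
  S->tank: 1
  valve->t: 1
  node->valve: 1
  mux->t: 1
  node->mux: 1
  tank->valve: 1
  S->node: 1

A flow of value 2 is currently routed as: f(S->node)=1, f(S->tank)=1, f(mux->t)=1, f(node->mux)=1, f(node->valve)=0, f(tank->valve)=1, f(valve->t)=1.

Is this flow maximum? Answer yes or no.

Yes

Residual reachable from S: {S}; t is not reachable.
Saturated cut: S->tank, S->node with total capacity 2 = current flow value. Flow is maximum.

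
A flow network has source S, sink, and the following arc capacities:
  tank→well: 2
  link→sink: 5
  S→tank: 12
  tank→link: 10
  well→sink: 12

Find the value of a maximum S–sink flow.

7

Augment S→tank→link→sink: bottleneck 5. Total 5.
Augment S→tank→well→sink: bottleneck 2. Total 7.
No augmenting path remains in the residual graph.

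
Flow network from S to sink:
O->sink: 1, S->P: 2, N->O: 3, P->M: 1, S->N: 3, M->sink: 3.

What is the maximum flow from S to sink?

Augment S->N->O->sink: bottleneck 1. Total 1.
Augment S->P->M->sink: bottleneck 1. Total 2.
No augmenting path remains in the residual graph.

2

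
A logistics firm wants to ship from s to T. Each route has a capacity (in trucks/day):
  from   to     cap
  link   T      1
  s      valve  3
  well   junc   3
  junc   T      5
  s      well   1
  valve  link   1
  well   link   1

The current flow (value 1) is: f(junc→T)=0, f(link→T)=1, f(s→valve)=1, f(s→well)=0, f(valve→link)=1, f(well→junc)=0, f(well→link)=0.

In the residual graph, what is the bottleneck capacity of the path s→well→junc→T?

1

Residual capacities along the path: s→well: 1, well→junc: 3, junc→T: 5.
Minimum is 1.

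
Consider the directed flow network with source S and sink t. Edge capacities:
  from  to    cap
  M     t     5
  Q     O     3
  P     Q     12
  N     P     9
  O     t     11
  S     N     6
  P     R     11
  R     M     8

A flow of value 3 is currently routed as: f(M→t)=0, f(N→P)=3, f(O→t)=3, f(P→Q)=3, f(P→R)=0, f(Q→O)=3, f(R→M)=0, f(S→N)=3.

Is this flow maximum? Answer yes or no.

No

Residual path S→N→P→R→M→t has bottleneck 3 > 0.
Pushing 3 along it raises the flow to 6, so the given flow is not maximum.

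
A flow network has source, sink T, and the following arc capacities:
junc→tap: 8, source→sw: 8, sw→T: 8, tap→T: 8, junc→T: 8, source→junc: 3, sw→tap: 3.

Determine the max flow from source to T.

Augment source→sw→T: bottleneck 8. Total 8.
Augment source→junc→T: bottleneck 3. Total 11.
No augmenting path remains in the residual graph.

11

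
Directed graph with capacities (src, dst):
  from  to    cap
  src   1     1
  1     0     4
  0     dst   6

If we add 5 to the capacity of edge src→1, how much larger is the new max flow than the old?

Original max flow = 1.
After raising cap(src→1), augmenting paths through that edge carry 3 more units.
New max flow = 4. Increase = 3.

3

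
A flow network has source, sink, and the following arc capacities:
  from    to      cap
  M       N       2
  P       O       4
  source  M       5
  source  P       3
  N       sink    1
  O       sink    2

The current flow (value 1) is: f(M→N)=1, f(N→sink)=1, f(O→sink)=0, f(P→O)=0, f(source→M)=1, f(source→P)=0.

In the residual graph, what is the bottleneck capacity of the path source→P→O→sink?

Residual capacities along the path: source→P: 3, P→O: 4, O→sink: 2.
Minimum is 2.

2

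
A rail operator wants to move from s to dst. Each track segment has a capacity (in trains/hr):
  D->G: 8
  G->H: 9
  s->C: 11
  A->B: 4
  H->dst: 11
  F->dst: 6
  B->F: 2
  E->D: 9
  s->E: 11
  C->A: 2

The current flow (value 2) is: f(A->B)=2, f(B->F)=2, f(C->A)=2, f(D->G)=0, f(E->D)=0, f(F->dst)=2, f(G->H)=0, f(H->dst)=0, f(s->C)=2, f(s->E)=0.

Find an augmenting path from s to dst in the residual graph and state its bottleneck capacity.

s->E->D->G->H->dst, bottleneck 8

Residual along s->E->D->G->H->dst: s->E: 11, E->D: 9, D->G: 8, G->H: 9, H->dst: 11.
Bottleneck = min = 8.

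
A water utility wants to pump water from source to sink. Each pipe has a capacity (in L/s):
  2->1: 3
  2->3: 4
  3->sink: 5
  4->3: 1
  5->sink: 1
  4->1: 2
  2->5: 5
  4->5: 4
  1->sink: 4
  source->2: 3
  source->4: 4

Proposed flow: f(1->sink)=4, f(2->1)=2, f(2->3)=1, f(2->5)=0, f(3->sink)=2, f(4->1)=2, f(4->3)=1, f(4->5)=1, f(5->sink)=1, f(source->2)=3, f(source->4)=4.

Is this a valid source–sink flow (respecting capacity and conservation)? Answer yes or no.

Every edge has 0 ≤ f(e) ≤ cap(e).
At each intermediate node, inflow equals outflow.

Yes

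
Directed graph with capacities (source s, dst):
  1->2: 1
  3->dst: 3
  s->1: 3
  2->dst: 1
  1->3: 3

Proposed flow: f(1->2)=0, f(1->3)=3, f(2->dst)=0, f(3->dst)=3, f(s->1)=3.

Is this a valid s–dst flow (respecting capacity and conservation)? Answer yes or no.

Every edge has 0 ≤ f(e) ≤ cap(e).
At each intermediate node, inflow equals outflow.

Yes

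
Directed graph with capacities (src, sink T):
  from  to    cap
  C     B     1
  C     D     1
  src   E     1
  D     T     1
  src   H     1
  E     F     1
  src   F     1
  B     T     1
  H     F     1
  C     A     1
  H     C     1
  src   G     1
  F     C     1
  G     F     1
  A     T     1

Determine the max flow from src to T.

Augment src→H→C→B→T: bottleneck 1. Total 1.
Augment src→F→C→D→T: bottleneck 1. Total 2.
No augmenting path remains in the residual graph.

2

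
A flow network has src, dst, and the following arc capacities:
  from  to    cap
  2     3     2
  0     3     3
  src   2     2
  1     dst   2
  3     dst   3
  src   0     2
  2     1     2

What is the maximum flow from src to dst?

4

Augment src→0→3→dst: bottleneck 2. Total 2.
Augment src→2→3→dst: bottleneck 1. Total 3.
Augment src→2→1→dst: bottleneck 1. Total 4.
No augmenting path remains in the residual graph.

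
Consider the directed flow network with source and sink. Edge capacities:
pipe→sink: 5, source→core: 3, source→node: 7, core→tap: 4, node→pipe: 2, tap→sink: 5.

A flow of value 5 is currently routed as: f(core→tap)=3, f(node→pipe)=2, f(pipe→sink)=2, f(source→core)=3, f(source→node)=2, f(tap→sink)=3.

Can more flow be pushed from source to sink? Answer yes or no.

No

Residual reachable from source: {node, source}; sink is not reachable.
Saturated cut: node→pipe, source→core with total capacity 5 = current flow value. Flow is maximum.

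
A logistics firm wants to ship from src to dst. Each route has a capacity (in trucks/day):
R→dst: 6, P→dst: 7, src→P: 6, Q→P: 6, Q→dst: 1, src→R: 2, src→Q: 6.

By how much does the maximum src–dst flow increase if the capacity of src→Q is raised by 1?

0

Original max flow = 10.
Edge src→Q does not cross the min cut (source side {P, Q, src}), so extra capacity there cannot help.
New max flow = 10. Increase = 0.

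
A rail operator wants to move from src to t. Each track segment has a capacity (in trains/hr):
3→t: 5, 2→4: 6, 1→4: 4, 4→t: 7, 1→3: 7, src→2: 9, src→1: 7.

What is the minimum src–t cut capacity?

12

Max flow = 12 (via 3 augmenting paths).
In the residual at optimum, the set reachable from src is {1, 2, 3, 4, src}.
Cut edges: 4→t (cap 7), 3→t (cap 5). Sum = 12.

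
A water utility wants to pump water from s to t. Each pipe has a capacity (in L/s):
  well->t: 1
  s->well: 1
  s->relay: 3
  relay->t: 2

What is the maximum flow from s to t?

3

Augment s->relay->t: bottleneck 2. Total 2.
Augment s->well->t: bottleneck 1. Total 3.
No augmenting path remains in the residual graph.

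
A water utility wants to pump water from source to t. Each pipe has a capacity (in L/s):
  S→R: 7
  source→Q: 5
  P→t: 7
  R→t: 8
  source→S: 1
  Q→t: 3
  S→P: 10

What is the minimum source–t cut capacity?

Max flow = 4 (via 2 augmenting paths).
In the residual at optimum, the set reachable from source is {Q, source}.
Cut edges: source→S (cap 1), Q→t (cap 3). Sum = 4.

4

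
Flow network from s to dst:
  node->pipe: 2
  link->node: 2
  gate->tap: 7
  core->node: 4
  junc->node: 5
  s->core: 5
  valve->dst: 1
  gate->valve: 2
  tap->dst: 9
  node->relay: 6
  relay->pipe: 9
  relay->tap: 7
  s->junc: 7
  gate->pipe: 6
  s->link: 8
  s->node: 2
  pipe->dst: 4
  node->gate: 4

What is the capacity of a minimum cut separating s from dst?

12

Max flow = 12 (via 6 augmenting paths).
In the residual at optimum, the set reachable from s is {core, junc, link, node, s}.
Cut edges: node->relay (cap 6), node->gate (cap 4), node->pipe (cap 2). Sum = 12.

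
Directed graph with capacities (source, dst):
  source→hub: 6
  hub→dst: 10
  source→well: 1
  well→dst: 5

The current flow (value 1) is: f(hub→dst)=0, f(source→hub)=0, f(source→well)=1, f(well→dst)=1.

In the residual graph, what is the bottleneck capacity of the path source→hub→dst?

Residual capacities along the path: source→hub: 6, hub→dst: 10.
Minimum is 6.

6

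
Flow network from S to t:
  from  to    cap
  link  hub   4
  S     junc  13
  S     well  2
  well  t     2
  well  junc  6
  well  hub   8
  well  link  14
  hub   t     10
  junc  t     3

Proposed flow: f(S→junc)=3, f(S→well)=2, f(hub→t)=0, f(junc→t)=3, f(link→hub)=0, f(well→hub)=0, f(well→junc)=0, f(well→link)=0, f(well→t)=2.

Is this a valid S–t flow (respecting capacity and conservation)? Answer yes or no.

Every edge has 0 ≤ f(e) ≤ cap(e).
At each intermediate node, inflow equals outflow.

Yes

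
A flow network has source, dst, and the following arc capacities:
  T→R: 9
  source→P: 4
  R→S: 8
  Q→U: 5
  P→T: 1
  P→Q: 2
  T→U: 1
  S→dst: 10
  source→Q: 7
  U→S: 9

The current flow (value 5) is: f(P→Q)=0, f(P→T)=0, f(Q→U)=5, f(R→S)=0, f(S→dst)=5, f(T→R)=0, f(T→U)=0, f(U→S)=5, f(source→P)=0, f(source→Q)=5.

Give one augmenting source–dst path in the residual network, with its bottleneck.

source→P→T→R→S→dst, bottleneck 1

Residual along source→P→T→R→S→dst: source→P: 4, P→T: 1, T→R: 9, R→S: 8, S→dst: 5.
Bottleneck = min = 1.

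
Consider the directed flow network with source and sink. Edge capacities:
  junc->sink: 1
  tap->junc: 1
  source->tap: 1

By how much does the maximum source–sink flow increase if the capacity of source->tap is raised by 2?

Original max flow = 1.
Even with extra capacity on source->tap, another cut of capacity 1 remains binding.
New max flow = 1. Increase = 0.

0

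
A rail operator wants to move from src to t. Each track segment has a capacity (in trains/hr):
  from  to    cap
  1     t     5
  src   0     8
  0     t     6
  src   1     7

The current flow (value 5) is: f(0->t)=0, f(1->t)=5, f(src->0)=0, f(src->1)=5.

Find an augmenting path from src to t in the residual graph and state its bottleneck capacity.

Residual along src->0->t: src->0: 8, 0->t: 6.
Bottleneck = min = 6.

src->0->t, bottleneck 6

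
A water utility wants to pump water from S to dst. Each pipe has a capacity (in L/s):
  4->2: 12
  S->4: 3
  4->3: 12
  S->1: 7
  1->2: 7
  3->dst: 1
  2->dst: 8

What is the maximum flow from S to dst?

9

Augment S->1->2->dst: bottleneck 7. Total 7.
Augment S->4->2->dst: bottleneck 1. Total 8.
Augment S->4->3->dst: bottleneck 1. Total 9.
No augmenting path remains in the residual graph.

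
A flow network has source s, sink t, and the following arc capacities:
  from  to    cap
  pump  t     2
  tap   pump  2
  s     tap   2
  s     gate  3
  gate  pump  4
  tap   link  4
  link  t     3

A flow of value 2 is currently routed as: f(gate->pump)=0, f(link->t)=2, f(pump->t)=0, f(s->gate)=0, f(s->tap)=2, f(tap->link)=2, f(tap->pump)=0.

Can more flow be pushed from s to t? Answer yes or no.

Residual path s->gate->pump->t has bottleneck 2 > 0.
Pushing 2 along it raises the flow to 4, so the given flow is not maximum.

Yes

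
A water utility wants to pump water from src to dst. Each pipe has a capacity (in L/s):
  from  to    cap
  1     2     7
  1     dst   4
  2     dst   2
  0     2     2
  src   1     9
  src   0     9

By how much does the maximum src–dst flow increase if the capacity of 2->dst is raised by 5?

Original max flow = 6.
After raising cap(2->dst), augmenting paths through that edge carry 5 more units.
New max flow = 11. Increase = 5.

5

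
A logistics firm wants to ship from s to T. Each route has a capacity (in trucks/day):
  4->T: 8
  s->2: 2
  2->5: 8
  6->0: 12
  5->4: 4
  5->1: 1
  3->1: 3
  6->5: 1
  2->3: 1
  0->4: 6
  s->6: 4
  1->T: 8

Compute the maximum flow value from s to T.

6

Augment s->2->3->1->T: bottleneck 1. Total 1.
Augment s->2->5->1->T: bottleneck 1. Total 2.
Augment s->6->5->4->T: bottleneck 1. Total 3.
Augment s->6->0->4->T: bottleneck 3. Total 6.
No augmenting path remains in the residual graph.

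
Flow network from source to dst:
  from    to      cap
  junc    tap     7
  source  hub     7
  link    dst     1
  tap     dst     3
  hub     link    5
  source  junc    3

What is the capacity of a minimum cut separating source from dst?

4

Max flow = 4 (via 2 augmenting paths).
In the residual at optimum, the set reachable from source is {hub, link, source}.
Cut edges: source→junc (cap 3), link→dst (cap 1). Sum = 4.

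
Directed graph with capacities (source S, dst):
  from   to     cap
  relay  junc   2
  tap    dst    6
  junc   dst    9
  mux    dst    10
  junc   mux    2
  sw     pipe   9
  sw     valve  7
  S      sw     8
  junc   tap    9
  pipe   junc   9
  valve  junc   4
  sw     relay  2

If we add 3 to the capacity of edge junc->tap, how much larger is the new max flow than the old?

0

Original max flow = 8.
Edge junc->tap does not cross the min cut (source side {S}), so extra capacity there cannot help.
New max flow = 8. Increase = 0.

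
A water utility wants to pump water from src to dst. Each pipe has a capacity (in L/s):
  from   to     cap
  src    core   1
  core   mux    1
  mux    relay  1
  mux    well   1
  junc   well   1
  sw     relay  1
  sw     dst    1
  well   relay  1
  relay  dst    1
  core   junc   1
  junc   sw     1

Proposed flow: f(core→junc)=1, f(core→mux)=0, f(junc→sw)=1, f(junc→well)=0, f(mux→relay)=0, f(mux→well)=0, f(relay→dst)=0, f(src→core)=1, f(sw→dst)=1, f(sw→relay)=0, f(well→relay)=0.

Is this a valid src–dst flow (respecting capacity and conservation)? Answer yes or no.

Every edge has 0 ≤ f(e) ≤ cap(e).
At each intermediate node, inflow equals outflow.

Yes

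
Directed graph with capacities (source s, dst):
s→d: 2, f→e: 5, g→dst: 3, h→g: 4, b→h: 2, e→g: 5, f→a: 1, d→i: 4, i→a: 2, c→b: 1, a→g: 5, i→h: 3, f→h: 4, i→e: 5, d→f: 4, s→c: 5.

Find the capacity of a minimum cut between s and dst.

3

Max flow = 3 (via 2 augmenting paths).
In the residual at optimum, the set reachable from s is {c, s}.
Cut edges: s→d (cap 2), c→b (cap 1). Sum = 3.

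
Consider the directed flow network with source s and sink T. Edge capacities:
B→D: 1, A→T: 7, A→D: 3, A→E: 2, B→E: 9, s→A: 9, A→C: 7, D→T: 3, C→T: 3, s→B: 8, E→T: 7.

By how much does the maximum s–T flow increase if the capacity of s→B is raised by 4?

0

Original max flow = 17.
Even with extra capacity on s→B, another cut of capacity 17 remains binding.
New max flow = 17. Increase = 0.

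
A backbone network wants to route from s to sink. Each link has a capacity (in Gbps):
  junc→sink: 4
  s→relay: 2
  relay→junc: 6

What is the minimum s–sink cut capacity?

2

Max flow = 2 (via 1 augmenting path).
In the residual at optimum, the set reachable from s is {s}.
Cut edges: s→relay (cap 2). Sum = 2.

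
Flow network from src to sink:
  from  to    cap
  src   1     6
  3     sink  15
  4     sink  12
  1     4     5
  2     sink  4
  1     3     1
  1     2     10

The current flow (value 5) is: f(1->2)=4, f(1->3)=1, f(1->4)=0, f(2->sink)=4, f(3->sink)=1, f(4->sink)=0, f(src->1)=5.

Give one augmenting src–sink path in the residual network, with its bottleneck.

src->1->4->sink, bottleneck 1

Residual along src->1->4->sink: src->1: 1, 1->4: 5, 4->sink: 12.
Bottleneck = min = 1.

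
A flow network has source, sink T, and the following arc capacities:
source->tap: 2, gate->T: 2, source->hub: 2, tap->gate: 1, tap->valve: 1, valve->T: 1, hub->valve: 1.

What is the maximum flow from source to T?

2

Augment source->tap->gate->T: bottleneck 1. Total 1.
Augment source->tap->valve->T: bottleneck 1. Total 2.
No augmenting path remains in the residual graph.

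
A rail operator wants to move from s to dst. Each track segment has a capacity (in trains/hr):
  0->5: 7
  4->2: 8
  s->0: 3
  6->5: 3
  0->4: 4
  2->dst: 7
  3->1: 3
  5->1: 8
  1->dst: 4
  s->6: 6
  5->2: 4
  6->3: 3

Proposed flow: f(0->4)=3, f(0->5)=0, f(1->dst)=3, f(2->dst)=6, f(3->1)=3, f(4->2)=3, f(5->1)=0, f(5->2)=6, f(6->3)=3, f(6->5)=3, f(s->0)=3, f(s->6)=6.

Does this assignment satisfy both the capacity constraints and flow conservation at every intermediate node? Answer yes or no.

No

Capacity violated on 5->2: flow 6 > capacity 4.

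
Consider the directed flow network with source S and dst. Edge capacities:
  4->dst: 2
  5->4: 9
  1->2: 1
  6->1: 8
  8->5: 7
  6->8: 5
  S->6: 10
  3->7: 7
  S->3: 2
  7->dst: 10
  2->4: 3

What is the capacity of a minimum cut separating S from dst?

4

Max flow = 4 (via 3 augmenting paths).
In the residual at optimum, the set reachable from S is {1, 2, 4, 5, 6, 8, S}.
Cut edges: S->3 (cap 2), 4->dst (cap 2). Sum = 4.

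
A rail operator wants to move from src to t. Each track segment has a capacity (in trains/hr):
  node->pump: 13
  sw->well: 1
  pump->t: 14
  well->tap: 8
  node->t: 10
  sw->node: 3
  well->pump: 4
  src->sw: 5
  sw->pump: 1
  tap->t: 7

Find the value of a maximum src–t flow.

5

Augment src->sw->node->t: bottleneck 3. Total 3.
Augment src->sw->pump->t: bottleneck 1. Total 4.
Augment src->sw->well->tap->t: bottleneck 1. Total 5.
No augmenting path remains in the residual graph.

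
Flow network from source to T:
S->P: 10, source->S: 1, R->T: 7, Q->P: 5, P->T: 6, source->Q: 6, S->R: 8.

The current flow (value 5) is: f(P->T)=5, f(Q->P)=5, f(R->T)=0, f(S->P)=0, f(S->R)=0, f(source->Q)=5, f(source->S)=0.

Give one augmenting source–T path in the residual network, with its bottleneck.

Residual along source->S->P->T: source->S: 1, S->P: 10, P->T: 1.
Bottleneck = min = 1.

source->S->P->T, bottleneck 1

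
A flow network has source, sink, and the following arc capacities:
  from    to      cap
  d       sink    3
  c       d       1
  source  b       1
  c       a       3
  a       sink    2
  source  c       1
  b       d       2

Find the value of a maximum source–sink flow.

2

Augment source->b->d->sink: bottleneck 1. Total 1.
Augment source->c->d->sink: bottleneck 1. Total 2.
No augmenting path remains in the residual graph.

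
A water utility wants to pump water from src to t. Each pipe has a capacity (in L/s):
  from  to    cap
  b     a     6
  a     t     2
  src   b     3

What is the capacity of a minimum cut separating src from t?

2

Max flow = 2 (via 1 augmenting path).
In the residual at optimum, the set reachable from src is {a, b, src}.
Cut edges: a->t (cap 2). Sum = 2.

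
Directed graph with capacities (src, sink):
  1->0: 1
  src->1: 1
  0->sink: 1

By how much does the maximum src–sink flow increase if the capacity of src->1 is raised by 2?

0

Original max flow = 1.
Even with extra capacity on src->1, another cut of capacity 1 remains binding.
New max flow = 1. Increase = 0.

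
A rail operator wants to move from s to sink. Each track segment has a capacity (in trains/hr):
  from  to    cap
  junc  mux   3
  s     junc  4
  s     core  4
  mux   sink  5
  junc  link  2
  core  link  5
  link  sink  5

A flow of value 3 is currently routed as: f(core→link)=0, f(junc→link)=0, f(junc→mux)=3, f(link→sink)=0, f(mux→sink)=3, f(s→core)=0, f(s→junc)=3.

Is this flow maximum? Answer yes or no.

No

Residual path s→junc→link→sink has bottleneck 1 > 0.
Pushing 1 along it raises the flow to 4, so the given flow is not maximum.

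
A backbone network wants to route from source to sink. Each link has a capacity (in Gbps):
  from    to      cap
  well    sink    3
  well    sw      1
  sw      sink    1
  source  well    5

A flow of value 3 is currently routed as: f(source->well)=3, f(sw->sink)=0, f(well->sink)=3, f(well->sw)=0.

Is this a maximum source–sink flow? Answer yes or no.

No

Residual path source->well->sw->sink has bottleneck 1 > 0.
Pushing 1 along it raises the flow to 4, so the given flow is not maximum.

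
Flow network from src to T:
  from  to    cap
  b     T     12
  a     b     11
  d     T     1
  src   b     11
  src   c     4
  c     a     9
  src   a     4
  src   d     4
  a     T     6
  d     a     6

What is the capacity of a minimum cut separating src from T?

Max flow = 19 (via 5 augmenting paths).
In the residual at optimum, the set reachable from src is {a, b, c, d, src}.
Cut edges: d→T (cap 1), a→T (cap 6), b→T (cap 12). Sum = 19.

19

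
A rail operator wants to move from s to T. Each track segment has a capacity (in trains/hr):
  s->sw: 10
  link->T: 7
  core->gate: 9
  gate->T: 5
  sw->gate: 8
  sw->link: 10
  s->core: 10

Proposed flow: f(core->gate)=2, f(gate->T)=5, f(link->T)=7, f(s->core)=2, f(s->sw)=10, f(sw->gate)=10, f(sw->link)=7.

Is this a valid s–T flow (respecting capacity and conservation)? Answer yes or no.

Capacity violated on sw->gate: flow 10 > capacity 8.

No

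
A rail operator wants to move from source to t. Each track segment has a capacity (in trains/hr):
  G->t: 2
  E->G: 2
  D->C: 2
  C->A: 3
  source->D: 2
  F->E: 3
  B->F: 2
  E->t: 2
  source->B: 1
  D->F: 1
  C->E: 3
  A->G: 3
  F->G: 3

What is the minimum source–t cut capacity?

3

Max flow = 3 (via 3 augmenting paths).
In the residual at optimum, the set reachable from source is {source}.
Cut edges: source->D (cap 2), source->B (cap 1). Sum = 3.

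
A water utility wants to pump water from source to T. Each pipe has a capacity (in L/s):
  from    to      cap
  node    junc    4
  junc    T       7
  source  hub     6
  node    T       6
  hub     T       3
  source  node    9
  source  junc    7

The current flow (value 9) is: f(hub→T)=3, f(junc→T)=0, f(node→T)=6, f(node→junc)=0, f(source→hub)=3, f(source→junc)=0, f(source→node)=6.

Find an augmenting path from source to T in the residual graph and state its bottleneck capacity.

source→junc→T, bottleneck 7

Residual along source→junc→T: source→junc: 7, junc→T: 7.
Bottleneck = min = 7.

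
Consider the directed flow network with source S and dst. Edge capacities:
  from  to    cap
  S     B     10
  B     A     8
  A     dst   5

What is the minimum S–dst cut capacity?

5

Max flow = 5 (via 1 augmenting path).
In the residual at optimum, the set reachable from S is {A, B, S}.
Cut edges: A→dst (cap 5). Sum = 5.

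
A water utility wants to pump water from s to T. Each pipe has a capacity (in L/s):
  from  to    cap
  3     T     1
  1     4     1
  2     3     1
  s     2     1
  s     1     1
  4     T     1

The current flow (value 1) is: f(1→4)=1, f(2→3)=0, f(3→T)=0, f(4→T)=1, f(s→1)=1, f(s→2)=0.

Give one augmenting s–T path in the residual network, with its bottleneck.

s→2→3→T, bottleneck 1

Residual along s→2→3→T: s→2: 1, 2→3: 1, 3→T: 1.
Bottleneck = min = 1.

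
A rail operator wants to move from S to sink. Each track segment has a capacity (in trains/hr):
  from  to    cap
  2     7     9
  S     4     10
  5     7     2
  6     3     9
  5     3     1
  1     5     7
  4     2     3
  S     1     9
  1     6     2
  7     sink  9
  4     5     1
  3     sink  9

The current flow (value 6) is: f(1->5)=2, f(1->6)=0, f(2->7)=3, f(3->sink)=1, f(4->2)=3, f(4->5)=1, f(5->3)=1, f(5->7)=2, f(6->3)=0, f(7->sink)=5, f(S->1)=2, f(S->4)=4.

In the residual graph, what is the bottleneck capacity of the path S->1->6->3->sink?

2

Residual capacities along the path: S->1: 7, 1->6: 2, 6->3: 9, 3->sink: 8.
Minimum is 2.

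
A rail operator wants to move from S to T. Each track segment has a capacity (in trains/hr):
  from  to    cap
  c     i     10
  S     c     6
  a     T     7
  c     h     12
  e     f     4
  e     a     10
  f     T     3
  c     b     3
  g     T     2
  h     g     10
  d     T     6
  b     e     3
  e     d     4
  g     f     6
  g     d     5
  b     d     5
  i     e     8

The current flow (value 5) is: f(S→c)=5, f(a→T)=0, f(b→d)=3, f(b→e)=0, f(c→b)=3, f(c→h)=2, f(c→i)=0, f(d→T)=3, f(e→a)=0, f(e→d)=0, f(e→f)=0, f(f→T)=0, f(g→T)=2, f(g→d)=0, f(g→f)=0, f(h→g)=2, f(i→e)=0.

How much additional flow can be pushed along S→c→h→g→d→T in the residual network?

1

Residual capacities along the path: S→c: 1, c→h: 10, h→g: 8, g→d: 5, d→T: 3.
Minimum is 1.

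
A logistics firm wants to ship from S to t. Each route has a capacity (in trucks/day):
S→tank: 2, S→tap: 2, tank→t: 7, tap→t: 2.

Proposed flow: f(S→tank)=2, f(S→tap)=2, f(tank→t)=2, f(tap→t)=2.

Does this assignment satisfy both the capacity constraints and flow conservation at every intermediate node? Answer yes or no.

Yes

Every edge has 0 ≤ f(e) ≤ cap(e).
At each intermediate node, inflow equals outflow.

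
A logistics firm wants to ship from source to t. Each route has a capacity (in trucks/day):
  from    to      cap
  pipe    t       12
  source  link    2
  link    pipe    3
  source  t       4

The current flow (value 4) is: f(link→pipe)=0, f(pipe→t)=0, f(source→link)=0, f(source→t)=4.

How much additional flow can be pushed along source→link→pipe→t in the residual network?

2

Residual capacities along the path: source→link: 2, link→pipe: 3, pipe→t: 12.
Minimum is 2.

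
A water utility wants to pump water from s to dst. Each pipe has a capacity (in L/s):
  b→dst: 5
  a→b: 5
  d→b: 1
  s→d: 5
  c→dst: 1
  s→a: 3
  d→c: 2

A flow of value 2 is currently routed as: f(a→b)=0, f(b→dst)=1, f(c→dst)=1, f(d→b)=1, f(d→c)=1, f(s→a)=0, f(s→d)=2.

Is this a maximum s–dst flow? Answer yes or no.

No

Residual path s→a→b→dst has bottleneck 3 > 0.
Pushing 3 along it raises the flow to 5, so the given flow is not maximum.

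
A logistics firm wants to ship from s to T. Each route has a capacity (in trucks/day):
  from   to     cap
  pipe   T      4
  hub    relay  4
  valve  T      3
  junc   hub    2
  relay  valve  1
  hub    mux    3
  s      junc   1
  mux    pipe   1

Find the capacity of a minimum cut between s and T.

Max flow = 1 (via 1 augmenting path).
In the residual at optimum, the set reachable from s is {s}.
Cut edges: s->junc (cap 1). Sum = 1.

1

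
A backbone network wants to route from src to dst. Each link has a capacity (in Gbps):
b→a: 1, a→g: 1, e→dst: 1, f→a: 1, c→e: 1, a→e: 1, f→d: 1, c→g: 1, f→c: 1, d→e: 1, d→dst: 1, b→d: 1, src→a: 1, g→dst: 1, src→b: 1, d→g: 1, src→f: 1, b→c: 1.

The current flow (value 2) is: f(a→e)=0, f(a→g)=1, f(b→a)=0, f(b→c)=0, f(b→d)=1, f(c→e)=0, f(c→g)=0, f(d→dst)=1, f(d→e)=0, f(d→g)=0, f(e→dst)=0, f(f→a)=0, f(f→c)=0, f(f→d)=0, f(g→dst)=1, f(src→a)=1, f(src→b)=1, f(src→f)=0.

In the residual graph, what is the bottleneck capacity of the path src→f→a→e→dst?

Residual capacities along the path: src→f: 1, f→a: 1, a→e: 1, e→dst: 1.
Minimum is 1.

1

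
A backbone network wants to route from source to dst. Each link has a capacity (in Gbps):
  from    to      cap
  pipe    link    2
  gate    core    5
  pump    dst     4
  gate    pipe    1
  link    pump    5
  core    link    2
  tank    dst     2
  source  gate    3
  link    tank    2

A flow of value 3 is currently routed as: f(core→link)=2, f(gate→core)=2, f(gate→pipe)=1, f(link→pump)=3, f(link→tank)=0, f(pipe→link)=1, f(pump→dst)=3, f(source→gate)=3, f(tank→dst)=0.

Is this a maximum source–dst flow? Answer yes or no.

Yes

Residual reachable from source: {source}; dst is not reachable.
Saturated cut: source→gate with total capacity 3 = current flow value. Flow is maximum.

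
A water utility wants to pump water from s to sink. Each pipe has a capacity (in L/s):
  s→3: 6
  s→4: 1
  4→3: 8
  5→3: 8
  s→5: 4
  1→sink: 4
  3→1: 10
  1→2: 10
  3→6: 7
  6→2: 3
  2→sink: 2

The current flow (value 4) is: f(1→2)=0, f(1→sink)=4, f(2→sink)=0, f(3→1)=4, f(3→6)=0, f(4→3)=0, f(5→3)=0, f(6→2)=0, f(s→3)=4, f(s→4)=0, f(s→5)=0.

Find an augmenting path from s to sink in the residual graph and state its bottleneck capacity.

s→3→1→2→sink, bottleneck 2

Residual along s→3→1→2→sink: s→3: 2, 3→1: 6, 1→2: 10, 2→sink: 2.
Bottleneck = min = 2.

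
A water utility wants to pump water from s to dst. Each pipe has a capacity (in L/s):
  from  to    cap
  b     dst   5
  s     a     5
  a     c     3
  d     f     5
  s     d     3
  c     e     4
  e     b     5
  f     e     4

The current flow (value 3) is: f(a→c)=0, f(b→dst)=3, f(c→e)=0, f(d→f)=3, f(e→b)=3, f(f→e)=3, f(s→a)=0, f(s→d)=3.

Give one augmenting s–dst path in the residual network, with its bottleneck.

Residual along s→a→c→e→b→dst: s→a: 5, a→c: 3, c→e: 4, e→b: 2, b→dst: 2.
Bottleneck = min = 2.

s→a→c→e→b→dst, bottleneck 2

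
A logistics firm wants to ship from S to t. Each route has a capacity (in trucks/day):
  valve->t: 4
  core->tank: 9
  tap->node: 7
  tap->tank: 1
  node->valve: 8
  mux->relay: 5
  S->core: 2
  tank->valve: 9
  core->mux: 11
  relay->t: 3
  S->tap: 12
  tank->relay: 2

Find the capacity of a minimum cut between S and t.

7

Max flow = 7 (via 4 augmenting paths).
In the residual at optimum, the set reachable from S is {S, node, tap, valve}.
Cut edges: S->core (cap 2), tap->tank (cap 1), valve->t (cap 4). Sum = 7.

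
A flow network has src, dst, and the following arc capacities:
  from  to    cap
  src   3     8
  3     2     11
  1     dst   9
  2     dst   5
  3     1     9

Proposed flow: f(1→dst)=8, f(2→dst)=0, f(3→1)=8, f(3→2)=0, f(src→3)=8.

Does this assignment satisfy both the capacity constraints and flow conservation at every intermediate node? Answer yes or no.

Every edge has 0 ≤ f(e) ≤ cap(e).
At each intermediate node, inflow equals outflow.

Yes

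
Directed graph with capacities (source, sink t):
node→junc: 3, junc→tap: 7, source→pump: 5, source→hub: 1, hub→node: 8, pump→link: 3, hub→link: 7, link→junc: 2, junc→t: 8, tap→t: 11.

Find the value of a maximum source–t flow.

3

Augment source→pump→link→junc→t: bottleneck 2. Total 2.
Augment source→hub→node→junc→t: bottleneck 1. Total 3.
No augmenting path remains in the residual graph.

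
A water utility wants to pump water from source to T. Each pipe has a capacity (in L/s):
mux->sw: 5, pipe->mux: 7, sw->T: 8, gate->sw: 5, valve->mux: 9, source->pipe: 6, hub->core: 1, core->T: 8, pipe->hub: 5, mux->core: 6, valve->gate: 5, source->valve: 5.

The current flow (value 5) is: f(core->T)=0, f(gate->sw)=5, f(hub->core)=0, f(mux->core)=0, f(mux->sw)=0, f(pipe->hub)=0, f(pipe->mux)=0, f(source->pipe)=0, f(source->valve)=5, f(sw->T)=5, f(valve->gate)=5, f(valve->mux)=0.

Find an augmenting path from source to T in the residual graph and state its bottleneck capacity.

Residual along source->pipe->mux->sw->T: source->pipe: 6, pipe->mux: 7, mux->sw: 5, sw->T: 3.
Bottleneck = min = 3.

source->pipe->mux->sw->T, bottleneck 3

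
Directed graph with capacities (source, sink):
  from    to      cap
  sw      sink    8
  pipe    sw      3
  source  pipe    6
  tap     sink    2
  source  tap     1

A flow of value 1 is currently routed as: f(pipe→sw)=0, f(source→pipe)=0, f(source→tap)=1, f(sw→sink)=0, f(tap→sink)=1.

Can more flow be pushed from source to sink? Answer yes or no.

Residual path source→pipe→sw→sink has bottleneck 3 > 0.
Pushing 3 along it raises the flow to 4, so the given flow is not maximum.

Yes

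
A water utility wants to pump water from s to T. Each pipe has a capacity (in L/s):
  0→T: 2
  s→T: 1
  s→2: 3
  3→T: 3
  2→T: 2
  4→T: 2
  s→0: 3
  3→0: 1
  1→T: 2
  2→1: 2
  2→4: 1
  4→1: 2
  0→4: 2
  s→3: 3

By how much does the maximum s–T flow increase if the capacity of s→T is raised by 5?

Original max flow = 10.
After raising cap(s→T), augmenting paths through that edge carry 5 more units.
New max flow = 15. Increase = 5.

5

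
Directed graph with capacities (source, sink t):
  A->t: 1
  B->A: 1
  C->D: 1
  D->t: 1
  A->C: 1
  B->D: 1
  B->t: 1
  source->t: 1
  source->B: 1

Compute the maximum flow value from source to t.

Augment source->t: bottleneck 1. Total 1.
Augment source->B->t: bottleneck 1. Total 2.
No augmenting path remains in the residual graph.

2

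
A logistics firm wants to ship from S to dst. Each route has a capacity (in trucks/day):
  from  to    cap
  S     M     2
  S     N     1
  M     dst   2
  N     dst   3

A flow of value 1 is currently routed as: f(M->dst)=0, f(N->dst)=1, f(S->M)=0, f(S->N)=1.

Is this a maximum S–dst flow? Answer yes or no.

Residual path S->M->dst has bottleneck 2 > 0.
Pushing 2 along it raises the flow to 3, so the given flow is not maximum.

No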